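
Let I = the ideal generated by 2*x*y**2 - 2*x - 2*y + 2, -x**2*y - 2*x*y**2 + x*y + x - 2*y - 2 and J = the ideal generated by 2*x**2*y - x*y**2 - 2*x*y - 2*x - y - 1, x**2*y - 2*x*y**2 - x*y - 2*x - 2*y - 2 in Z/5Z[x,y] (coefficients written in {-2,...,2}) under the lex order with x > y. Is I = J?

No, the ideals differ.

Equality of ideals is decidable: compute both reduced Gröbner bases (unique for the ordering) and check whether they agree.
Buchberger on the first generating set:
f_1 = 2*x*y**2 - 2*x - 2*y + 2, LT = x*y**2.
f_2 = -x**2*y - 2*x*y**2 + x*y + x - 2*y - 2, LT = x**2*y.

S(f_1,f_2): lcm = x**2*y**2. S = -x**2 - 2*x*y**3 + x*y**2 + x - 2*y**2 - 2*y.
  leading term x**2: no divisor's leading term divides it; move -x**2 to the remainder.
  leading term x*y**3: subtract (-y)·f_1 from -2*x*y**3 + x*y**2 + x - 2*y**2 - 2*y → x*y**2 - 2*x*y + x + y**2
  leading term x*y**2: subtract (-2)·f_1 from x*y**2 - 2*x*y + x + y**2 → -2*x*y + 2*x + y**2 + y - 1
  leading term x*y: no divisor's leading term divides it; move -2*x*y to the remainder.
  leading term x: no divisor's leading term divides it; move 2*x to the remainder.
  leading term y**2: no divisor's leading term divides it; move y**2 to the remainder.
  leading term y: no divisor's leading term divides it; move y to the remainder.
  leading term 1: no divisor's leading term divides it; move -1 to the remainder.
  remainder -x**2 - 2*x*y + 2*x + y**2 + y - 1 ≠ 0; add g_3 = -x**2 - 2*x*y + 2*x + y**2 + y - 1 to the basis.

S(f_1,g_3): lcm = x**2*y**2. S = -x**2 - 2*x*y**3 + 2*x*y**2 - x*y + x + y**4 + y**3 - y**2.
  leading term x**2: subtract (1)·g_3 from -x**2 - 2*x*y**3 + 2*x*y**2 - x*y + x + y**4 + y**3 - y**2 → -2*x*y**3 + 2*x*y**2 + x*y - x + y**4 + y**3 - 2*y**2 - y + 1
  leading term x*y**3: subtract (-y)·f_1 from -2*x*y**3 + 2*x*y**2 + x*y - x + y**4 + y**3 - 2*y**2 - y + 1 → 2*x*y**2 - x*y - x + y**4 + y**3 + y**2 + y + 1
  leading term x*y**2: subtract (1)·f_1 from 2*x*y**2 - x*y - x + y**4 + y**3 + y**2 + y + 1 → -x*y + x + y**4 + y**3 + y**2 - 2*y - 1
  leading term x*y: no divisor's leading term divides it; move -x*y to the remainder.
  leading term x: no divisor's leading term divides it; move x to the remainder.
  leading term y**4: no divisor's leading term divides it; move y**4 to the remainder.
  leading term y**3: no divisor's leading term divides it; move y**3 to the remainder.
  leading term y**2: no divisor's leading term divides it; move y**2 to the remainder.
  leading term y: no divisor's leading term divides it; move -2*y to the remainder.
  leading term 1: no divisor's leading term divides it; move -1 to the remainder.
  remainder -x*y + x + y**4 + y**3 + y**2 - 2*y - 1 ≠ 0; add g_4 = -x*y + x + y**4 + y**3 + y**2 - 2*y - 1 to the basis.

S(f_2,g_3): lcm = x**2*y. S = x*y - x + y**3 + y**2 + y + 2.
  leading term x*y: subtract (-1)·g_4 from x*y - x + y**3 + y**2 + y + 2 → y**4 + 2*y**3 + 2*y**2 - y + 1
  leading term y**4: no divisor's leading term divides it; move y**4 to the remainder.
  leading term y**3: no divisor's leading term divides it; move 2*y**3 to the remainder.
  leading term y**2: no divisor's leading term divides it; move 2*y**2 to the remainder.
  leading term y: no divisor's leading term divides it; move -y to the remainder.
  leading term 1: no divisor's leading term divides it; move 1 to the remainder.
  remainder y**4 + 2*y**3 + 2*y**2 - y + 1 ≠ 0; add g_5 = y**4 + 2*y**3 + 2*y**2 - y + 1 to the basis.

The other S-polynomials (S(f_1,g_4), S(f_2,g_4), S(g_3,g_4), S(f_1,g_5), S(f_2,g_5), S(g_3,g_5), S(g_4,g_5)) all reduce to 0 modulo the current basis, so we have a Gröbner basis.
Inter-reduce: drop elements whose leading term is divisible by another's, tail-reduce, and make monic.
Reduced Gröbner basis: {x**2 - 2*y**3 + 2*y**2 + 2*y + 2, x*y - x + y**3 + y**2 + y + 2, y**4 + 2*y**3 + 2*y**2 - y + 1}.

Buchberger on the second generating set:
h_1 = 2*x**2*y - x*y**2 - 2*x*y - 2*x - y - 1, LT = x**2*y.
h_2 = x**2*y - 2*x*y**2 - x*y - 2*x - 2*y - 2, LT = x**2*y.

S(h_1,h_2): lcm = x**2*y. S = -x*y**2 + x - y - 1.
  leading term x*y**2: no divisor's leading term divides it; move -x*y**2 to the remainder.
  leading term x: no divisor's leading term divides it; move x to the remainder.
  leading term y: no divisor's leading term divides it; move -y to the remainder.
  leading term 1: no divisor's leading term divides it; move -1 to the remainder.
  remainder -x*y**2 + x - y - 1 ≠ 0; add k_3 = -x*y**2 + x - y - 1 to the basis.

S(h_1,k_3): lcm = x**2*y**2. S = x**2 + 2*x*y**3 - x*y**2 - 2*x*y - x + 2*y**2 + 2*y.
  leading term x**2: no divisor's leading term divides it; move x**2 to the remainder.
  leading term x*y**3: subtract (-2*y)·k_3 from 2*x*y**3 - x*y**2 - 2*x*y - x + 2*y**2 + 2*y → -x*y**2 - x
  leading term x*y**2: subtract (1)·k_3 from -x*y**2 - x → -2*x + y + 1
  leading term x: no divisor's leading term divides it; move -2*x to the remainder.
  leading term y: no divisor's leading term divides it; move y to the remainder.
  leading term 1: no divisor's leading term divides it; move 1 to the remainder.
  remainder x**2 - 2*x + y + 1 ≠ 0; add k_4 = x**2 - 2*x + y + 1 to the basis.

S(h_1,k_4): lcm = x**2*y. S = 2*x*y**2 + x*y - x - y**2 + y + 2.
  leading term x*y**2: subtract (-2)·k_3 from 2*x*y**2 + x*y - x - y**2 + y + 2 → x*y + x - y**2 - y
  leading term x*y: no divisor's leading term divides it; move x*y to the remainder.
  leading term x: no divisor's leading term divides it; move x to the remainder.
  leading term y**2: no divisor's leading term divides it; move -y**2 to the remainder.
  leading term y: no divisor's leading term divides it; move -y to the remainder.
  remainder x*y + x - y**2 - y ≠ 0; add k_5 = x*y + x - y**2 - y to the basis.

S(k_3,k_4): lcm = x**2*y**2. S = -x**2 + 2*x*y**2 + x*y + x - y**3 - y**2.
  leading term x**2: subtract (-1)·k_4 from -x**2 + 2*x*y**2 + x*y + x - y**3 - y**2 → 2*x*y**2 + x*y - x - y**3 - y**2 + y + 1
  leading term x*y**2: subtract (-2)·k_3 from 2*x*y**2 + x*y - x - y**3 - y**2 + y + 1 → x*y + x - y**3 - y**2 - y - 1
  leading term x*y: subtract (1)·k_5 from x*y + x - y**3 - y**2 - y - 1 → -y**3 - 1
  leading term y**3: no divisor's leading term divides it; move -y**3 to the remainder.
  leading term 1: no divisor's leading term divides it; move -1 to the remainder.
  remainder -y**3 - 1 ≠ 0; add k_6 = -y**3 - 1 to the basis.

The other S-polynomials (S(h_2,k_3), S(h_2,k_4), S(h_1,k_5), S(h_2,k_5), S(k_3,k_5), S(k_4,k_5), S(h_1,k_6), S(h_2,k_6), S(k_3,k_6), S(k_4,k_6), S(k_5,k_6)) all reduce to 0 modulo the current basis, so we have a Gröbner basis.
Inter-reduce: drop elements whose leading term is divisible by another's, tail-reduce, and make monic.
Reduced Gröbner basis: {x**2 - 2*x + y + 1, x*y + x - y**2 - y, y**3 + 1}.

Since the reduced bases disagree, the two ideals are not the same.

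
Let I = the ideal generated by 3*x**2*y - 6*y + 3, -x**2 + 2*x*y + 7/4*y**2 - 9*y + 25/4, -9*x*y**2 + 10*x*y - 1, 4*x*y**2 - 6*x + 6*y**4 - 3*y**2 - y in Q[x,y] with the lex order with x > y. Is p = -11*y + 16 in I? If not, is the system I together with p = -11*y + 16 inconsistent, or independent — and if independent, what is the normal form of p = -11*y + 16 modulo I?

Adjoining -11*y + 16 makes the ideal the whole ring: the system is inconsistent.

First compute the reduced Gröbner basis of I by Buchberger's algorithm.
f_1 = 3*x**2*y - 6*y + 3, LT = x**2*y.
f_2 = -x**2 + 2*x*y + 7/4*y**2 - 9*y + 25/4, LT = x**2.
f_3 = -9*x*y**2 + 10*x*y - 1, LT = x*y**2.
f_4 = 4*x*y**2 - 6*x + 6*y**4 - 3*y**2 - y, LT = x*y**2.

S(f_1,f_2): lcm = x**2*y. S = 2*x*y**2 + 7/4*y**3 - 9*y**2 + 17/4*y + 1.
  leading term x*y**2: subtract (-2/9)·f_3 from 2*x*y**2 + 7/4*y**3 - 9*y**2 + 17/4*y + 1 → 20/9*x*y + 7/4*y**3 - 9*y**2 + 17/4*y + 7/9
  leading term x*y: no divisor's leading term divides it; move 20/9*x*y to the remainder.
  leading term y**3: no divisor's leading term divides it; move 7/4*y**3 to the remainder.
  leading term y**2: no divisor's leading term divides it; move -9*y**2 to the remainder.
  leading term y: no divisor's leading term divides it; move 17/4*y to the remainder.
  leading term 1: no divisor's leading term divides it; move 7/9 to the remainder.
  remainder 20/9*x*y + 7/4*y**3 - 9*y**2 + 17/4*y + 7/9 ≠ 0; add h_5 = 20/9*x*y + 7/4*y**3 - 9*y**2 + 17/4*y + 7/9 to the basis.

S(f_1,f_3): lcm = x**2*y**2. S = 10/9*x**2*y - 1/9*x - 2*y**2 + y.
  leading term x**2*y: subtract (10/27)·f_1 from 10/9*x**2*y - 1/9*x - 2*y**2 + y → -1/9*x - 2*y**2 + 29/9*y - 10/9
  leading term x: no divisor's leading term divides it; move -1/9*x to the remainder.
  leading term y**2: no divisor's leading term divides it; move -2*y**2 to the remainder.
  leading term y: no divisor's leading term divides it; move 29/9*y to the remainder.
  leading term 1: no divisor's leading term divides it; move -10/9 to the remainder.
  remainder -1/9*x - 2*y**2 + 29/9*y - 10/9 ≠ 0; add h_6 = -1/9*x - 2*y**2 + 29/9*y - 10/9 to the basis.

S(f_1,f_4): lcm = x**2*y**2. S = 3/2*x**2 - 3/2*x*y**4 + 3/4*x*y**2 + 1/4*x*y - 2*y**2 + y.
  leading term x**2: subtract (-3/2)·f_2 from 3/2*x**2 - 3/2*x*y**4 + 3/4*x*y**2 + 1/4*x*y - 2*y**2 + y → -3/2*x*y**4 + 3/4*x*y**2 + 13/4*x*y + 5/8*y**2 - 25/2*y + 75/8
  leading term x*y**4: subtract (1/6*y**2)·f_3 from -3/2*x*y**4 + 3/4*x*y**2 + 13/4*x*y + 5/8*y**2 - 25/2*y + 75/8 → -5/3*x*y**3 + 3/4*x*y**2 + 13/4*x*y + 19/24*y**2 - 25/2*y + 75/8
  leading term x*y**3: subtract (5/27*y)·f_3 from -5/3*x*y**3 + 3/4*x*y**2 + 13/4*x*y + 19/24*y**2 - 25/2*y + 75/8 → -119/108*x*y**2 + 13/4*x*y + 19/24*y**2 - 665/54*y + 75/8
  leading term x*y**2: subtract (119/972)·f_3 from -119/108*x*y**2 + 13/4*x*y + 19/24*y**2 - 665/54*y + 75/8 → 1969/972*x*y + 19/24*y**2 - 665/54*y + 18463/1944
  leading term x*y: subtract (1969/2160)·h_5 from 1969/972*x*y + 19/24*y**2 - 665/54*y + 18463/1944 → -13783/8640*y**3 + 2159/240*y**2 - 139873/8640*y + 18983/2160
  leading term y**3: no divisor's leading term divides it; move -13783/8640*y**3 to the remainder.
  leading term y**2: no divisor's leading term divides it; move 2159/240*y**2 to the remainder.
  leading term y: no divisor's leading term divides it; move -139873/8640*y to the remainder.
  leading term 1: no divisor's leading term divides it; move 18983/2160 to the remainder.
  remainder -13783/8640*y**3 + 2159/240*y**2 - 139873/8640*y + 18983/2160 ≠ 0; add h_7 = -13783/8640*y**3 + 2159/240*y**2 - 139873/8640*y + 18983/2160 to the basis.

S(f_2,f_3): lcm = x**2*y**2. S = 10/9*x**2*y - 2*x*y**3 - 1/9*x - 7/4*y**4 + 9*y**3 - 25/4*y**2.
  leading term x**2*y: subtract (10/27)·f_1 from 10/9*x**2*y - 2*x*y**3 - 1/9*x - 7/4*y**4 + 9*y**3 - 25/4*y**2 → -2*x*y**3 - 1/9*x - 7/4*y**4 + 9*y**3 - 25/4*y**2 + 20/9*y - 10/9
  leading term x*y**3: subtract (2/9*y)·f_3 from -2*x*y**3 - 1/9*x - 7/4*y**4 + 9*y**3 - 25/4*y**2 + 20/9*y - 10/9 → -20/9*x*y**2 - 1/9*x - 7/4*y**4 + 9*y**3 - 25/4*y**2 + 22/9*y - 10/9
  leading term x*y**2: subtract (20/81)·f_3 from -20/9*x*y**2 - 1/9*x - 7/4*y**4 + 9*y**3 - 25/4*y**2 + 22/9*y - 10/9 → -200/81*x*y - 1/9*x - 7/4*y**4 + 9*y**3 - 25/4*y**2 + 22/9*y - 70/81
  leading term x*y: subtract (-10/9)·h_5 from -200/81*x*y - 1/9*x - 7/4*y**4 + 9*y**3 - 25/4*y**2 + 22/9*y - 70/81 → -1/9*x - 7/4*y**4 + 197/18*y**3 - 65/4*y**2 + 43/6*y
  leading term x: subtract (1)·h_6 from -1/9*x - 7/4*y**4 + 197/18*y**3 - 65/4*y**2 + 43/6*y → -7/4*y**4 + 197/18*y**3 - 57/4*y**2 + 71/18*y + 10/9
  leading term y**4: subtract (2160/1969*y)·h_7 from -7/4*y**4 + 197/18*y**3 - 57/4*y**2 + 71/18*y + 10/9 → 38135/35442*y**3 + 6910/1969*y**2 - 201895/35442*y + 10/9
  leading term y**3: subtract (-18304800/27138727)·h_7 from 38135/35442*y**3 + 6910/1969*y**2 - 201895/35442*y + 10/9 → 259907460/27138727*y**2 - 450931980/27138727*y + 191024520/27138727
  leading term y**2: no divisor's leading term divides it; move 259907460/27138727*y**2 to the remainder.
  leading term y: no divisor's leading term divides it; move -450931980/27138727*y to the remainder.
  leading term 1: no divisor's leading term divides it; move 191024520/27138727 to the remainder.
  remainder 259907460/27138727*y**2 - 450931980/27138727*y + 191024520/27138727 ≠ 0; add h_8 = 259907460/27138727*y**2 - 450931980/27138727*y + 191024520/27138727 to the basis.

S(f_3,f_4): lcm = x*y**2. S = -10/9*x*y + 3/2*x - 3/2*y**4 + 3/4*y**2 + 1/4*y + 1/9.
  leading term x*y: subtract (-1/2)·h_5 from -10/9*x*y + 3/2*x - 3/2*y**4 + 3/4*y**2 + 1/4*y + 1/9 → 3/2*x - 3/2*y**4 + 7/8*y**3 - 15/4*y**2 + 19/8*y + 1/2
  leading term x: subtract (-27/2)·h_6 from 3/2*x - 3/2*y**4 + 7/8*y**3 - 15/4*y**2 + 19/8*y + 1/2 → -3/2*y**4 + 7/8*y**3 - 123/4*y**2 + 367/8*y - 29/2
  leading term y**4: subtract (12960/13783*y)·h_7 from -3/2*y**4 + 7/8*y**3 - 123/4*y**2 + 367/8*y - 29/2 → -836207/110264*y**3 - 856071/55132*y**2 + 4147177/110264*y - 29/2
  leading term y**3: subtract (903103560/189971089)·h_7 from -836207/110264*y**3 - 856071/55132*y**2 + 4147177/110264*y - 29/2 → -44295903027/759884356*y**2 + 87061661151/759884356*y - 10691439531/189971089
  leading term y**2: subtract (-14765301009/2425802960)·h_8 from -44295903027/759884356*y**2 + 87061661151/759884356*y - 10691439531/189971089 → 814806075/60645074*y - 814806075/60645074
  leading term y: no divisor's leading term divides it; move 814806075/60645074*y to the remainder.
  leading term 1: no divisor's leading term divides it; move -814806075/60645074 to the remainder.
  remainder 814806075/60645074*y - 814806075/60645074 ≠ 0; add h_9 = 814806075/60645074*y - 814806075/60645074 to the basis.

The other S-polynomials (S(f_2,f_4), S(f_1,h_5), S(f_2,h_5), S(f_3,h_5), S(f_4,h_5), S(f_1,h_6), S(f_2,h_6), S(f_3,h_6), S(f_4,h_6), S(h_5,h_6), S(f_1,h_7), S(f_2,h_7), S(f_3,h_7), S(f_4,h_7), S(h_5,h_7), S(h_6,h_7), S(f_1,h_8), S(f_2,h_8), S(f_3,h_8), S(f_4,h_8), S(h_5,h_8), S(h_6,h_8), S(h_7,h_8), S(f_1,h_9), S(f_2,h_9), S(f_3,h_9), S(f_4,h_9), S(h_5,h_9), S(h_6,h_9), S(h_7,h_9), S(h_8,h_9)) all reduce to 0 modulo the current basis, so we have a Gröbner basis.
Inter-reduce: drop elements whose leading term is divisible by another's, tail-reduce, and make monic.
Reduced Gröbner basis: {x - 1, y - 1}.
Label its elements g_1 = x - 1, g_2 = y - 1.

Reduce p = -11*y + 16 modulo G:
  leading term y: subtract (-11)·g_2 from -11*y + 16 → 5
  leading term 1: no divisor's leading term divides it; move 5 to the remainder.
  normal form = 5.
The normal form is nonzero, so p ∉ I. Since p minus its normal form lies in I, I + (p) = I + (r) where r = 5; decide whether this ideal is the whole ring.
Here r = 5 is a nonzero constant, hence a unit: 1 ∈ I + (p), the Gröbner basis of I + (p) is {1}, and the enlarged system has no common solution — adjoining p is inconsistent.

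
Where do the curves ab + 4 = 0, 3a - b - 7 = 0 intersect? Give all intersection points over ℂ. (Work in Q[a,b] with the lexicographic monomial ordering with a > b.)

Compute a lex Gröbner basis by Buchberger's algorithm.
f_1 = ab + 4, LT = ab.
f_2 = 3a - b - 7, LT = a.

S(f_1,f_2): lcm = ab. S = 1/3b^2 + 7/3b + 4.
  leading term b^2: no divisor's leading term divides it; move 1/3b^2 to the remainder.
  leading term b: no divisor's leading term divides it; move 7/3b to the remainder.
  leading term 1: no divisor's leading term divides it; move 4 to the remainder.
  remainder 1/3b^2 + 7/3b + 4 ≠ 0; add h_3 = 1/3b^2 + 7/3b + 4 to the basis.

S(f_1,h_3): lcm = ab^2. S = -7ab - 12a + 4b.
  leading term ab: subtract (-7)·f_1 from -7ab - 12a + 4b → -12a + 4b + 28
  leading term a: subtract (-4)·f_2 from -12a + 4b + 28 → 0
  remainder 0.

S(f_2,h_3): leading monomials are coprime, so the S-polynomial reduces to 0 (Buchberger's first criterion).
Every S-polynomial of the final basis reduces to 0, so we have a Gröbner basis.
Inter-reduce: drop elements whose leading term is divisible by another's, tail-reduce, and make monic.
Reduced Gröbner basis: {a - 1/3b - 7/3, b^2 + 7b + 12}.

Since the basis is lex-ordered, b^2 + 7b + 12 is univariate in b. Its roots are {-4, -3}. Back-substituting each root into the other basis elements fixes the other coordinates.
  b = -4: the earlier basis element becomes a - 1 = 0, giving a = 1 — point (1, -4).
  b = -3: the earlier basis element becomes a - 4/3 = 0, giving a = 4/3 — point (4/3, -3).
Substituting each solution back into the original system confirms all equations vanish.

{(1, -4), (4/3, -3)}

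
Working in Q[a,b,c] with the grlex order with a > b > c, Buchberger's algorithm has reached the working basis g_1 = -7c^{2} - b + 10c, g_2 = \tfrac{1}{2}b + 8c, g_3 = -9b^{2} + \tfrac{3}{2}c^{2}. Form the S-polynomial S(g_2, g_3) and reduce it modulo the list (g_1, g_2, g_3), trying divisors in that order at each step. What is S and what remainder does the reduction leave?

S(g_2, g_3) = 16bc + \tfrac{1}{6}c^{2}; remainder on division = -\tfrac{19955}{21}c.

lcm(LM(g_2), LM(g_3)) = b^{2}.
S = (lcm/LT(g_2))·g_2 − (lcm/LT(g_3))·g_3 = 16bc + \tfrac{1}{6}c^{2}.
Reduce S modulo (g_1, g_2, g_3) in that order:
  leading term bc: subtract (32c)·g_2 from 16bc + \tfrac{1}{6}c^{2} → -\tfrac{1535}{6}c^{2}
  leading term c^{2}: subtract (\tfrac{1535}{42})·g_1 from -\tfrac{1535}{6}c^{2} → \tfrac{1535}{42}b - \tfrac{7675}{21}c
  leading term b: subtract (\tfrac{1535}{21})·g_2 from \tfrac{1535}{42}b - \tfrac{7675}{21}c → -\tfrac{19955}{21}c
  leading term c: no divisor's leading term divides it; move -\tfrac{19955}{21}c to the remainder.
The remainder -\tfrac{19955}{21}c is nonzero, so it would be added as the next basis element.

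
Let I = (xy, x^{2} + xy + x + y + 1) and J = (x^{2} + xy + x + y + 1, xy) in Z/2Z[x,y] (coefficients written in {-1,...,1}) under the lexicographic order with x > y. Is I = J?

Yes, the ideals are equal.

Since reduced Gröbner bases are canonical representatives of ideals under a given ordering, it suffices to compute and compare them.
Buchberger on the first generating set:
f_1 = xy, LT = xy.
f_2 = x^{2} + xy + x + y + 1, LT = x^{2}.

S(f_1,f_2): lcm = x^{2}y. S = xy^{2} + xy + y^{2} + y.
  leading term xy^{2}: subtract (y)·f_1 from xy^{2} + xy + y^{2} + y → xy + y^{2} + y
  leading term xy: subtract (1)·f_1 from xy + y^{2} + y → y^{2} + y
  leading term y^{2}: no divisor's leading term divides it; move y^{2} to the remainder.
  leading term y: no divisor's leading term divides it; move y to the remainder.
  remainder y^{2} + y ≠ 0; add g_3 = y^{2} + y to the basis.

The other S-polynomials (S(f_1,g_3), S(f_2,g_3)) all reduce to 0 modulo the current basis, so we have a Gröbner basis.
Inter-reduce: drop elements whose leading term is divisible by another's, tail-reduce, and make monic.
Reduced Gröbner basis: {x^{2} + x + y + 1, xy, y^{2} + y}.

Buchberger on the second generating set:
h_1 = x^{2} + xy + x + y + 1, LT = x^{2}.
h_2 = xy, LT = xy.

S(h_1,h_2): lcm = x^{2}y. S = xy^{2} + xy + y^{2} + y.
  leading term xy^{2}: subtract (y)·h_2 from xy^{2} + xy + y^{2} + y → xy + y^{2} + y
  leading term xy: subtract (1)·h_2 from xy + y^{2} + y → y^{2} + y
  leading term y^{2}: no divisor's leading term divides it; move y^{2} to the remainder.
  leading term y: no divisor's leading term divides it; move y to the remainder.
  remainder y^{2} + y ≠ 0; add k_3 = y^{2} + y to the basis.

The other S-polynomials (S(h_1,k_3), S(h_2,k_3)) all reduce to 0 modulo the current basis, so we have a Gröbner basis.
Inter-reduce: drop elements whose leading term is divisible by another's, tail-reduce, and make monic.
Reduced Gröbner basis: {x^{2} + x + y + 1, xy, y^{2} + y}.

Same reduced basis, so the two generating sets span the same ideal.
The choice of monomial ordering does not affect the verdict — as long as both bases are computed under the same ordering, their equality decides ideal equality.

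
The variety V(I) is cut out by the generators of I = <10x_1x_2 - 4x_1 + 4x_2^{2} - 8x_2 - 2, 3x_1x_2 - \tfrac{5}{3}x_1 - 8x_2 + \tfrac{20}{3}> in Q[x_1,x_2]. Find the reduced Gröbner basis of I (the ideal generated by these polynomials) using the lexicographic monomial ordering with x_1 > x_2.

This is the nonlinear analogue of row-reducing a linear system.

f_1 = 10x_1x_2 - 4x_1 + 4x_2^{2} - 8x_2 - 2, LT = x_1x_2.
f_2 = 3x_1x_2 - \tfrac{5}{3}x_1 - 8x_2 + \tfrac{20}{3}, LT = x_1x_2.

S(f_1,f_2): lcm = x_1x_2. S = \tfrac{7}{45}x_1 + \tfrac{2}{5}x_2^{2} + \tfrac{28}{15}x_2 - \tfrac{109}{45}.
  reduce S modulo (f_1, f_2):
  remainder \tfrac{7}{45}x_1 + \tfrac{2}{5}x_2^{2} + \tfrac{28}{15}x_2 - \tfrac{109}{45} ≠ 0; add g_3 = \tfrac{7}{45}x_1 + \tfrac{2}{5}x_2^{2} + \tfrac{28}{15}x_2 - \tfrac{109}{45} to the basis.

S(f_1,g_3): lcm = x_1x_2. S = -\tfrac{2}{5}x_1 - \tfrac{18}{7}x_2^{3} - \tfrac{58}{5}x_2^{2} + \tfrac{517}{35}x_2 - \tfrac{1}{5}.
  reduce S modulo (f_1, f_2, g_3):
  remainder -\tfrac{18}{7}x_2^{3} - \tfrac{74}{7}x_2^{2} + \tfrac{137}{7}x_2 - \tfrac{45}{7} ≠ 0; add g_4 = -\tfrac{18}{7}x_2^{3} - \tfrac{74}{7}x_2^{2} + \tfrac{137}{7}x_2 - \tfrac{45}{7} to the basis.

The other S-polynomials (S(f_2,g_3), S(f_1,g_4), S(f_2,g_4), S(g_3,g_4)) all reduce to 0 modulo the current basis, so we have a Gröbner basis.
Inter-reduce: drop elements whose leading term is divisible by another's, tail-reduce, and make monic.

G = {x_1 + \tfrac{18}{7}x_2^{2} + 12x_2 - \tfrac{109}{7}, x_2^{3} + \tfrac{37}{9}x_2^{2} - \tfrac{137}{18}x_2 + \tfrac{5}{2}}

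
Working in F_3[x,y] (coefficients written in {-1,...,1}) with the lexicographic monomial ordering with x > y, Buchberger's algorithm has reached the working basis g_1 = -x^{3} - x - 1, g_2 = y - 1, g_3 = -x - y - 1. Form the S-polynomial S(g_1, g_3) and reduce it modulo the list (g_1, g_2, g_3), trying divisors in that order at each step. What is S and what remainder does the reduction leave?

lcm(LM(g_1), LM(g_3)) = x^{3}.
S = (lcm/LT(g_1))·g_1 − (lcm/LT(g_3))·g_3 = -x^{2}y - x^{2} + x + 1.
Reduce S modulo (g_1, g_2, g_3) in that order:
  leading term x^{2}y: subtract (-x^{2})·g_2 from -x^{2}y - x^{2} + x + 1 → x^{2} + x + 1
  leading term x^{2}: subtract (-x)·g_3 from x^{2} + x + 1 → -xy + 1
  leading term xy: subtract (-x)·g_2 from -xy + 1 → -x + 1
  leading term x: subtract (1)·g_3 from -x + 1 → y - 1
  leading term y: subtract (1)·g_2 from y - 1 → 0
The remainder is 0, so this S-polynomial contributes no new basis element.

S(g_1, g_3) = -x^{2}y - x^{2} + x + 1; remainder on division = 0.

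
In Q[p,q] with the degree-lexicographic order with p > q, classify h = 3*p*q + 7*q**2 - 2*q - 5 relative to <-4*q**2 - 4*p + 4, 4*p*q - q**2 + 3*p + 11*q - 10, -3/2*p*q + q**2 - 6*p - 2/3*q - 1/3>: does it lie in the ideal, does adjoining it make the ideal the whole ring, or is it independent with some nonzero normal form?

First compute the reduced Gröbner basis of I by Buchberger's algorithm.
f_1 = -4*q**2 - 4*p + 4, LT = q**2.
f_2 = 4*p*q - q**2 + 3*p + 11*q - 10, LT = p*q.
f_3 = -3/2*p*q + q**2 - 6*p - 2/3*q - 1/3, LT = p*q.

S(f_1,f_2): lcm = p*q**2. S = 1/4*q**3 + p**2 - 3/4*p*q - 11/4*q**2 - p + 5/2*q.
  reduce S modulo (f_1, f_2, f_3):
  remainder p**2 + 11/4*p + 11/2*q - 11/2 ≠ 0; add k_4 = p**2 + 11/4*p + 11/2*q - 11/2 to the basis.

S(f_1,f_3): lcm = p*q**2. S = 2/3*q**3 + p**2 - 4*p*q - 4/9*q**2 - p - 2/9*q.
  reduce S modulo (f_1, f_2, f_3, k_4):
  remainder 49/36*p + 70/9*q - 70/9 ≠ 0; add k_5 = 49/36*p + 70/9*q - 70/9 to the basis.

S(f_2,f_3): lcm = p*q. S = 5/12*q**2 - 13/4*p + 83/36*q - 49/18.
  reduce S modulo (f_1, f_2, f_3, k_4, k_5):
  remainder 5861/252*q - 5861/252 ≠ 0; add k_6 = 5861/252*q - 5861/252 to the basis.

The other S-polynomials (S(f_1,k_4), S(f_2,k_4), S(f_3,k_4), S(f_1,k_5), S(f_2,k_5), S(f_3,k_5), S(k_4,k_5), S(f_1,k_6), S(f_2,k_6), S(f_3,k_6), S(k_4,k_6), S(k_5,k_6)) all reduce to 0 modulo the current basis, so we have a Gröbner basis.
Inter-reduce: drop elements whose leading term is divisible by another's, tail-reduce, and make monic.
Reduced Gröbner basis: {p, q - 1}.
Label its elements g_1 = p, g_2 = q - 1.

Reduce h = 3*p*q + 7*q**2 - 2*q - 5 modulo G:
  leading term p*q: subtract (3*q)·g_1 from 3*p*q + 7*q**2 - 2*q - 5 → 7*q**2 - 2*q - 5
  leading term q**2: subtract (7*q)·g_2 from 7*q**2 - 2*q - 5 → 5*q - 5
  leading term q: subtract (5)·g_2 from 5*q - 5 → 0
  normal form = 0.
Since the normal form is 0, h ∈ I.

3*p*q + 7*q**2 - 2*q - 5 lies in I (it reduces to 0).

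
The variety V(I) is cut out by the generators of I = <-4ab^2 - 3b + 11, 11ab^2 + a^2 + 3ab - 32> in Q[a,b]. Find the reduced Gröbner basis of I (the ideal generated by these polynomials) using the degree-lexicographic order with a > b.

G = {ab^2 + 3/4b - 11/4, b^3 + 1/11ab + 16/33b^2 - 1/3a - b, a^2 + 3ab - 33/4b - 7/4}

f_1 = -4ab^2 - 3b + 11, LT = ab^2.
f_2 = 11ab^2 + a^2 + 3ab - 32, LT = ab^2.

S(f_1,f_2): lcm = ab^2. S = -1/11a^2 - 3/11ab + 3/4b + 7/44.
  reduce S modulo (f_1, f_2):
  remainder -1/11a^2 - 3/11ab + 3/4b + 7/44 ≠ 0; add g_3 = -1/11a^2 - 3/11ab + 3/4b + 7/44 to the basis.

S(f_1,g_3): lcm = a^2b^2. S = -3ab^3 + 33/4b^3 + 3/4ab + 7/4b^2 - 11/4a.
  reduce S modulo (f_1, f_2, g_3):
  remainder 33/4b^3 + 3/4ab + 4b^2 - 11/4a - 33/4b ≠ 0; add g_4 = 33/4b^3 + 3/4ab + 4b^2 - 11/4a - 33/4b to the basis.

The other S-polynomials (S(f_2,g_3), S(f_1,g_4), S(f_2,g_4), S(g_3,g_4)) all reduce to 0 modulo the current basis, so we have a Gröbner basis.
Inter-reduce: drop elements whose leading term is divisible by another's, tail-reduce, and make monic.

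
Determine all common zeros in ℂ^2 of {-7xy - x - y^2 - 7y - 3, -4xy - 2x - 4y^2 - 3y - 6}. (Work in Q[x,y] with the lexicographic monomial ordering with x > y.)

Compute a lex Gröbner basis by Buchberger's algorithm.
f_1 = -7xy - x - y^2 - 7y - 3, LT = xy.
f_2 = -4xy - 2x - 4y^2 - 3y - 6, LT = xy.

S(f_1,f_2): lcm = xy. S = -5/14x - 6/7y^2 + 1/4y - 15/14.
  leading term x: no divisor's leading term divides it; move -5/14x to the remainder.
  leading term y^2: no divisor's leading term divides it; move -6/7y^2 to the remainder.
  leading term y: no divisor's leading term divides it; move 1/4y to the remainder.
  leading term 1: no divisor's leading term divides it; move -15/14 to the remainder.
  remainder -5/14x - 6/7y^2 + 1/4y - 15/14 ≠ 0; add h_3 = -5/14x - 6/7y^2 + 1/4y - 15/14 to the basis.

S(f_1,h_3): lcm = xy. S = 1/7x - 12/5y^3 + 59/70y^2 - 2y + 3/7.
  leading term x: subtract (-2/5)·h_3 from 1/7x - 12/5y^3 + 59/70y^2 - 2y + 3/7 → -12/5y^3 + 1/2y^2 - 19/10y
  leading term y^3: no divisor's leading term divides it; move -12/5y^3 to the remainder.
  leading term y^2: no divisor's leading term divides it; move 1/2y^2 to the remainder.
  leading term y: no divisor's leading term divides it; move -19/10y to the remainder.
  remainder -12/5y^3 + 1/2y^2 - 19/10y ≠ 0; add h_4 = -12/5y^3 + 1/2y^2 - 19/10y to the basis.

The other S-polynomials (S(f_2,h_3), S(f_1,h_4), S(f_2,h_4), S(h_3,h_4)) all reduce to 0 modulo the current basis, so we have a Gröbner basis.
Inter-reduce: drop elements whose leading term is divisible by another's, tail-reduce, and make monic.
Reduced Gröbner basis: {x + 12/5y^2 - 7/10y + 3, y^3 - 5/24y^2 + 19/24y}.

Since the basis is lex-ordered, y^3 - 5/24y^2 + 19/24y is univariate in y. Its roots are {0, 5/48 - sqrt(1799)*I/48, 5/48 + sqrt(1799)*I/48}. Back-substituting each root into the other basis elements fixes the other coordinates.
  y = 0: the earlier basis element becomes x + 3 = 0, giving x = -3 — point (-3, 0).
  y = 5/48 - sqrt(1799)*I/48: the earlier basis element becomes x + 259/240 + sqrt(1799)*I/240 = 0, giving x = -259/240 - sqrt(1799)*I/240 — point (-259/240 - sqrt(1799)*I/240, 5/48 - sqrt(1799)*I/48).
  y = 5/48 + sqrt(1799)*I/48: the earlier basis element becomes x + 259/240 - sqrt(1799)*I/240 = 0, giving x = -259/240 + sqrt(1799)*I/240 — point (-259/240 + sqrt(1799)*I/240, 5/48 + sqrt(1799)*I/48).
Check: every point annihilates each of the original generators.

{(-3, 0), (-259/240 - sqrt(1799)*I/240, 5/48 - sqrt(1799)*I/48), (-259/240 + sqrt(1799)*I/240, 5/48 + sqrt(1799)*I/48)}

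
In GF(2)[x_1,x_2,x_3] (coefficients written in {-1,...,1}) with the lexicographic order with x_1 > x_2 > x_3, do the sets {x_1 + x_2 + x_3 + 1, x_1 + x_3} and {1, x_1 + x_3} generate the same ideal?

No, the ideals differ.

Two ideals are equal iff their reduced Gröbner bases coincide (the reduced basis is unique for a fixed ordering).
Buchberger on the first generating set:
f_1 = x_1 + x_2 + x_3 + 1, LT = x_1.
f_2 = x_1 + x_3, LT = x_1.

S(f_1,f_2): lcm = x_1. S = x_2 + 1.
  leading term x_2: no divisor's leading term divides it; move x_2 to the remainder.
  leading term 1: no divisor's leading term divides it; move 1 to the remainder.
  remainder x_2 + 1 ≠ 0; add g_3 = x_2 + 1 to the basis.

S(f_1,g_3): leading monomials are coprime, so the S-polynomial reduces to 0 (Buchberger's first criterion).
S(f_2,g_3): leading monomials are coprime, so the S-polynomial reduces to 0 (Buchberger's first criterion).
Every S-polynomial of the final basis reduces to 0, so we have a Gröbner basis.
Inter-reduce: drop elements whose leading term is divisible by another's, tail-reduce, and make monic.
Reduced Gröbner basis: {x_1 + x_3, x_2 + 1}.

Buchberger on the second generating set:
h_1 = 1, LT = 1.
h_2 = x_1 + x_3, LT = x_1.

S(h_1,h_2): leading monomials are coprime, so the S-polynomial reduces to 0 (Buchberger's first criterion).
Every S-polynomial of the final basis reduces to 0, so we have a Gröbner basis.
Inter-reduce: drop elements whose leading term is divisible by another's, tail-reduce, and make monic.
Reduced Gröbner basis: {1}.

Since the reduced bases disagree, the two ideals are not the same.
The choice of monomial ordering does not affect the verdict — as long as both bases are computed under the same ordering, their equality decides ideal equality.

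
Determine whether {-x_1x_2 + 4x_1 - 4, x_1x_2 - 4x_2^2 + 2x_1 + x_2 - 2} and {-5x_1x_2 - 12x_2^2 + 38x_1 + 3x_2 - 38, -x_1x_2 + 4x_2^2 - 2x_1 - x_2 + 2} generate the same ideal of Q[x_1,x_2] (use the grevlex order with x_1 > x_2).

Two ideals are equal iff their reduced Gröbner bases coincide (the reduced basis is unique for a fixed ordering).
Buchberger on the first generating set:
f_1 = -x_1x_2 + 4x_1 - 4, LT = x_1x_2.
f_2 = x_1x_2 - 4x_2^2 + 2x_1 + x_2 - 2, LT = x_1x_2.

S(f_1,f_2): lcm = x_1x_2. S = 4x_2^2 - 6x_1 - x_2 + 6.
  leading term x_2^2: no divisor's leading term divides it; move 4x_2^2 to the remainder.
  leading term x_1: no divisor's leading term divides it; move -6x_1 to the remainder.
  leading term x_2: no divisor's leading term divides it; move -x_2 to the remainder.
  leading term 1: no divisor's leading term divides it; move 6 to the remainder.
  remainder 4x_2^2 - 6x_1 - x_2 + 6 ≠ 0; add g_3 = 4x_2^2 - 6x_1 - x_2 + 6 to the basis.

S(f_1,g_3): lcm = x_1x_2^2. S = 3/2x_1^2 - 15/4x_1x_2 - 3/2x_1 + 4x_2.
  leading term x_1^2: no divisor's leading term divides it; move 3/2x_1^2 to the remainder.
  leading term x_1x_2: subtract (15/4)·f_1 from -15/4x_1x_2 - 3/2x_1 + 4x_2 → -33/2x_1 + 4x_2 + 15
  leading term x_1: no divisor's leading term divides it; move -33/2x_1 to the remainder.
  leading term x_2: no divisor's leading term divides it; move 4x_2 to the remainder.
  leading term 1: no divisor's leading term divides it; move 15 to the remainder.
  remainder 3/2x_1^2 - 33/2x_1 + 4x_2 + 15 ≠ 0; add g_4 = 3/2x_1^2 - 33/2x_1 + 4x_2 + 15 to the basis.

The other S-polynomials (S(f_2,g_3), S(f_1,g_4), S(f_2,g_4), S(g_3,g_4)) all reduce to 0 modulo the current basis, so we have a Gröbner basis.
Inter-reduce: drop elements whose leading term is divisible by another's, tail-reduce, and make monic.
Reduced Gröbner basis: {x_1^2 - 11x_1 + 8/3x_2 + 10, x_1x_2 - 4x_1 + 4, x_2^2 - 3/2x_1 - 1/4x_2 + 3/2}.

Buchberger on the second generating set:
h_1 = -5x_1x_2 - 12x_2^2 + 38x_1 + 3x_2 - 38, LT = x_1x_2.
h_2 = -x_1x_2 + 4x_2^2 - 2x_1 - x_2 + 2, LT = x_1x_2.

S(h_1,h_2): lcm = x_1x_2. S = 32/5x_2^2 - 48/5x_1 - 8/5x_2 + 48/5.
  leading term x_2^2: no divisor's leading term divides it; move 32/5x_2^2 to the remainder.
  leading term x_1: no divisor's leading term divides it; move -48/5x_1 to the remainder.
  leading term x_2: no divisor's leading term divides it; move -8/5x_2 to the remainder.
  leading term 1: no divisor's leading term divides it; move 48/5 to the remainder.
  remainder 32/5x_2^2 - 48/5x_1 - 8/5x_2 + 48/5 ≠ 0; add k_3 = 32/5x_2^2 - 48/5x_1 - 8/5x_2 + 48/5 to the basis.

S(h_1,k_3): lcm = x_1x_2^2. S = 12/5x_2^3 + 3/2x_1^2 - 147/20x_1x_2 - 3/5x_2^2 - 3/2x_1 + 38/5x_2.
  leading term x_2^3: subtract (3/8x_2)·k_3 from 12/5x_2^3 + 3/2x_1^2 - 147/20x_1x_2 - 3/5x_2^2 - 3/2x_1 + 38/5x_2 → 3/2x_1^2 - 15/4x_1x_2 - 3/2x_1 + 4x_2
  leading term x_1^2: no divisor's leading term divides it; move 3/2x_1^2 to the remainder.
  leading term x_1x_2: subtract (3/4)·h_1 from -15/4x_1x_2 - 3/2x_1 + 4x_2 → 9x_2^2 - 30x_1 + 7/4x_2 + 57/2
  leading term x_2^2: subtract (45/32)·k_3 from 9x_2^2 - 30x_1 + 7/4x_2 + 57/2 → -33/2x_1 + 4x_2 + 15
  leading term x_1: no divisor's leading term divides it; move -33/2x_1 to the remainder.
  leading term x_2: no divisor's leading term divides it; move 4x_2 to the remainder.
  leading term 1: no divisor's leading term divides it; move 15 to the remainder.
  remainder 3/2x_1^2 - 33/2x_1 + 4x_2 + 15 ≠ 0; add k_4 = 3/2x_1^2 - 33/2x_1 + 4x_2 + 15 to the basis.

The other S-polynomials (S(h_2,k_3), S(h_1,k_4), S(h_2,k_4), S(k_3,k_4)) all reduce to 0 modulo the current basis, so we have a Gröbner basis.
Inter-reduce: drop elements whose leading term is divisible by another's, tail-reduce, and make monic.
Reduced Gröbner basis: {x_1^2 - 11x_1 + 8/3x_2 + 10, x_1x_2 - 4x_1 + 4, x_2^2 - 3/2x_1 - 1/4x_2 + 3/2}.

Same reduced basis, so the two generating sets span the same ideal.

Yes, the ideals are equal.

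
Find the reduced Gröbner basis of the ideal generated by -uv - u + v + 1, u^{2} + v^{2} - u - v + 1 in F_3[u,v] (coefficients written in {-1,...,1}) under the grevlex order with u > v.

G = {v^{3} + 1, u^{2} + v^{2} - u - v + 1, uv + u - v - 1}

f_1 = -uv - u + v + 1, LT = uv.
f_2 = u^{2} + v^{2} - u - v + 1, LT = u^{2}.

S(f_1,f_2): lcm = u^{2}v. S = -v^{3} + u^{2} + v^{2} - u - v.
  leading term v^{3}: no divisor's leading term divides it; move -v^{3} to the remainder.
  leading term u^{2}: subtract (1)·f_2 from u^{2} + v^{2} - u - v → -1
  leading term 1: no divisor's leading term divides it; move -1 to the remainder.
  remainder -v^{3} - 1 ≠ 0; add g_3 = -v^{3} - 1 to the basis.

The other S-polynomials (S(f_1,g_3), S(f_2,g_3)) all reduce to 0 modulo the current basis, so we have a Gröbner basis.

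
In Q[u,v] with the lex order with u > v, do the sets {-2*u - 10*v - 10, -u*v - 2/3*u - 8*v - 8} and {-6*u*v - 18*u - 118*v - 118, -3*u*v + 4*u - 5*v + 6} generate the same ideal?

No, the ideals differ.

Two ideals are equal iff their reduced Gröbner bases coincide (the reduced basis is unique for a fixed ordering).
Buchberger on the first generating set:
f_1 = -2*u - 10*v - 10, LT = u.
f_2 = -u*v - 2/3*u - 8*v - 8, LT = u*v.

S(f_1,f_2): lcm = u*v. S = -2/3*u + 5*v**2 - 3*v - 8.
  leading term u: subtract (1/3)·f_1 from -2/3*u + 5*v**2 - 3*v - 8 → 5*v**2 + 1/3*v - 14/3
  leading term v**2: no divisor's leading term divides it; move 5*v**2 to the remainder.
  leading term v: no divisor's leading term divides it; move 1/3*v to the remainder.
  leading term 1: no divisor's leading term divides it; move -14/3 to the remainder.
  remainder 5*v**2 + 1/3*v - 14/3 ≠ 0; add g_3 = 5*v**2 + 1/3*v - 14/3 to the basis.

S(f_1,g_3): leading monomials are coprime, so the S-polynomial reduces to 0 (Buchberger's first criterion).
S(f_2,g_3): lcm = u*v**2. S = 3/5*u*v + 14/15*u + 8*v**2 + 8*v.
  leading term u*v: subtract (-3/10*v)·f_1 from 3/5*u*v + 14/15*u + 8*v**2 + 8*v → 14/15*u + 5*v**2 + 5*v
  leading term u: subtract (-7/15)·f_1 from 14/15*u + 5*v**2 + 5*v → 5*v**2 + 1/3*v - 14/3
  leading term v**2: subtract (1)·g_3 from 5*v**2 + 1/3*v - 14/3 → 0
  remainder 0.

Every S-polynomial of the final basis reduces to 0, so we have a Gröbner basis.
Inter-reduce: drop elements whose leading term is divisible by another's, tail-reduce, and make monic.
Reduced Gröbner basis: {u + 5*v + 5, v**2 + 1/15*v - 14/15}.

Buchberger on the second generating set:
h_1 = -6*u*v - 18*u - 118*v - 118, LT = u*v.
h_2 = -3*u*v + 4*u - 5*v + 6, LT = u*v.

S(h_1,h_2): lcm = u*v. S = 13/3*u + 18*v + 65/3.
  leading term u: no divisor's leading term divides it; move 13/3*u to the remainder.
  leading term v: no divisor's leading term divides it; move 18*v to the remainder.
  leading term 1: no divisor's leading term divides it; move 65/3 to the remainder.
  remainder 13/3*u + 18*v + 65/3 ≠ 0; add k_3 = 13/3*u + 18*v + 65/3 to the basis.

S(h_1,k_3): lcm = u*v. S = 3*u - 54/13*v**2 + 44/3*v + 59/3.
  leading term u: subtract (9/13)·k_3 from 3*u - 54/13*v**2 + 44/3*v + 59/3 → -54/13*v**2 + 86/39*v + 14/3
  leading term v**2: no divisor's leading term divides it; move -54/13*v**2 to the remainder.
  leading term v: no divisor's leading term divides it; move 86/39*v to the remainder.
  leading term 1: no divisor's leading term divides it; move 14/3 to the remainder.
  remainder -54/13*v**2 + 86/39*v + 14/3 ≠ 0; add k_4 = -54/13*v**2 + 86/39*v + 14/3 to the basis.

S(h_2,k_3): lcm = u*v. S = -4/3*u - 54/13*v**2 - 10/3*v - 2.
  leading term u: subtract (-4/13)·k_3 from -4/3*u - 54/13*v**2 - 10/3*v - 2 → -54/13*v**2 + 86/39*v + 14/3
  leading term v**2: subtract (1)·k_4 from -54/13*v**2 + 86/39*v + 14/3 → 0
  remainder 0.

S(h_1,k_4): lcm = u*v**2. S = 286/81*u*v + 91/81*u + 59/3*v**2 + 59/3*v.
  leading term u*v: subtract (-143/243)·h_1 from 286/81*u*v + 91/81*u + 59/3*v**2 + 59/3*v → -767/81*u + 59/3*v**2 - 12095/243*v - 16874/243
  leading term u: subtract (-59/27)·k_3 from -767/81*u + 59/3*v**2 - 12095/243*v - 16874/243 → 59/3*v**2 - 2537/243*v - 5369/243
  leading term v**2: subtract (-767/162)·k_4 from 59/3*v**2 - 2537/243*v - 5369/243 → 0
  remainder 0.

S(h_2,k_4): lcm = u*v**2. S = -65/81*u*v + 91/81*u + 5/3*v**2 - 2*v.
  leading term u*v: subtract (65/486)·h_1 from -65/81*u*v + 91/81*u + 5/3*v**2 - 2*v → 286/81*u + 5/3*v**2 + 3349/243*v + 3835/243
  leading term u: subtract (22/27)·k_3 from 286/81*u + 5/3*v**2 + 3349/243*v + 3835/243 → 5/3*v**2 - 215/243*v - 455/243
  leading term v**2: subtract (-65/162)·k_4 from 5/3*v**2 - 215/243*v - 455/243 → 0
  remainder 0.

S(k_3,k_4): leading monomials are coprime, so the S-polynomial reduces to 0 (Buchberger's first criterion).
Every S-polynomial of the final basis reduces to 0, so we have a Gröbner basis.
Inter-reduce: drop elements whose leading term is divisible by another's, tail-reduce, and make monic.
Reduced Gröbner basis: {u + 54/13*v + 5, v**2 - 43/81*v - 91/81}.

These differ, so the ideals are not equal.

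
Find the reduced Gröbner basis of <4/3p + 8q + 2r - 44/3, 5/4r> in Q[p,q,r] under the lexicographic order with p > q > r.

G = {p + 6q - 11, r}

f_1 = 4/3p + 8q + 2r - 44/3, LT = p.
f_2 = 5/4r, LT = r.

The S-polynomials (S(f_1,f_2)) all reduce to 0 modulo the current basis, so we have a Gröbner basis.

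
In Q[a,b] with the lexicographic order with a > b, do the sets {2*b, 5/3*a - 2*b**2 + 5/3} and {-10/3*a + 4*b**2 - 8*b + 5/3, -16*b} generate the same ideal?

No, the ideals differ.

Equality of ideals is decidable: compute both reduced Gröbner bases (unique for the ordering) and check whether they agree.
Buchberger on the first generating set:
f_1 = 2*b, LT = b.
f_2 = 5/3*a - 2*b**2 + 5/3, LT = a.

The S-polynomials (S(f_1,f_2)) all reduce to 0 modulo the current basis, so we have a Gröbner basis.
Inter-reduce: drop elements whose leading term is divisible by another's, tail-reduce, and make monic.
Reduced Gröbner basis: {a + 1, b}.

Buchberger on the second generating set:
h_1 = -10/3*a + 4*b**2 - 8*b + 5/3, LT = a.
h_2 = -16*b, LT = b.

The S-polynomials (S(h_1,h_2)) all reduce to 0 modulo the current basis, so we have a Gröbner basis.
Inter-reduce: drop elements whose leading term is divisible by another's, tail-reduce, and make monic.
Reduced Gröbner basis: {a - 1/2, b}.

These differ, so the ideals are not equal.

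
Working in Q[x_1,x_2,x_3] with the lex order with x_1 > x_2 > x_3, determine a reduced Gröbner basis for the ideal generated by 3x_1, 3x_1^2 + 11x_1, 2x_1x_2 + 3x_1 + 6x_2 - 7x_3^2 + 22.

f_1 = 3x_1, LT = x_1.
f_2 = 3x_1^2 + 11x_1, LT = x_1^2.
f_3 = 2x_1x_2 + 3x_1 + 6x_2 - 7x_3^2 + 22, LT = x_1x_2.

S(f_1,f_3): lcm = x_1x_2. S = -3/2x_1 - 3x_2 + 7/2x_3^2 - 11.
  reduce S modulo (f_1, f_2, f_3):
  remainder -3x_2 + 7/2x_3^2 - 11 ≠ 0; add g_4 = -3x_2 + 7/2x_3^2 - 11 to the basis.

The other S-polynomials (S(f_1,f_2), S(f_2,f_3), S(f_1,g_4), S(f_2,g_4), S(f_3,g_4)) all reduce to 0 modulo the current basis, so we have a Gröbner basis.
Inter-reduce: drop elements whose leading term is divisible by another's, tail-reduce, and make monic.

G = {x_1, x_2 - 7/6x_3^2 + 11/3}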